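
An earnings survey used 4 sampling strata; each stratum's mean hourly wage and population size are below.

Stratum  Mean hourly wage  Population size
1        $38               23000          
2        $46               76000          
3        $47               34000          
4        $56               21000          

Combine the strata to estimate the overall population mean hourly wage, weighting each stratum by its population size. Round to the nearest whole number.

Σ Nₕ·x̄ₕ = 38×23000 + 46×76000 + 47×34000 + 56×21000
  = 874000 + 3496000 + 1598000 + 1176000 = 7144000
Σ Nₕ = 23000 + 76000 + 34000 + 21000 = 154000
Overall mean = 7144000 / 154000 = 46.38961

46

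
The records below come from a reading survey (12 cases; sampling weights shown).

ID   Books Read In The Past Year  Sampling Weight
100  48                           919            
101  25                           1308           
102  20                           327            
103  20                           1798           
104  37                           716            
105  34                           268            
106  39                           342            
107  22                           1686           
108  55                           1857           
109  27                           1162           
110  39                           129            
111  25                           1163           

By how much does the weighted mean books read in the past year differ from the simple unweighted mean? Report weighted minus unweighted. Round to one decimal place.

-0.6

Unweighted sum = 48 + 25 + 20 + 20 + 37 + 34 + 39 + 22 + 55 + 27 + 39 + 25 = 391
Unweighted mean = 391 / 12 = 32.583333
Weighted sum = 48×919 + 25×1308 + 20×327 + 20×1798 + 37×716 + 34×268 + 39×342 + 22×1686 + 55×1857 + 27×1162 + 39×129 + 25×1163
  = 44112 + 32700 + 6540 + 35960 + 26492 + 9112 + 13338 + 37092 + 102135 + 31374 + 5031 + 29075 = 372961
Sum of weights = 919 + 1308 + 327 + 1798 + 716 + 268 + 342 + 1686 + 1857 + 1162 + 129 + 1163 = 11675
Weighted mean = 372961 / 11675 = 31.945268
Difference (weighted minus unweighted) = -0.63806567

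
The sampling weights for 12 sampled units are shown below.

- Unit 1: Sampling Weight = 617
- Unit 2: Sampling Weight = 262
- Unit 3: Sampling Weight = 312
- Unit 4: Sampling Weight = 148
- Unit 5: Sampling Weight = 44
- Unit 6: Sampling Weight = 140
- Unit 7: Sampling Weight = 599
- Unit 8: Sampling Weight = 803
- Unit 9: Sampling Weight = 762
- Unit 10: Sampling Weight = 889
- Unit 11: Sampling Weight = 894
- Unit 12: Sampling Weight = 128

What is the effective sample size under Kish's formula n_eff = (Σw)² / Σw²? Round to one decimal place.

Σ wᵢ = 5598
Σ wᵢ² = 3780312
n_eff = 5598² / 3780312 = 31337604 / 3780312 = 8.2896872

8.3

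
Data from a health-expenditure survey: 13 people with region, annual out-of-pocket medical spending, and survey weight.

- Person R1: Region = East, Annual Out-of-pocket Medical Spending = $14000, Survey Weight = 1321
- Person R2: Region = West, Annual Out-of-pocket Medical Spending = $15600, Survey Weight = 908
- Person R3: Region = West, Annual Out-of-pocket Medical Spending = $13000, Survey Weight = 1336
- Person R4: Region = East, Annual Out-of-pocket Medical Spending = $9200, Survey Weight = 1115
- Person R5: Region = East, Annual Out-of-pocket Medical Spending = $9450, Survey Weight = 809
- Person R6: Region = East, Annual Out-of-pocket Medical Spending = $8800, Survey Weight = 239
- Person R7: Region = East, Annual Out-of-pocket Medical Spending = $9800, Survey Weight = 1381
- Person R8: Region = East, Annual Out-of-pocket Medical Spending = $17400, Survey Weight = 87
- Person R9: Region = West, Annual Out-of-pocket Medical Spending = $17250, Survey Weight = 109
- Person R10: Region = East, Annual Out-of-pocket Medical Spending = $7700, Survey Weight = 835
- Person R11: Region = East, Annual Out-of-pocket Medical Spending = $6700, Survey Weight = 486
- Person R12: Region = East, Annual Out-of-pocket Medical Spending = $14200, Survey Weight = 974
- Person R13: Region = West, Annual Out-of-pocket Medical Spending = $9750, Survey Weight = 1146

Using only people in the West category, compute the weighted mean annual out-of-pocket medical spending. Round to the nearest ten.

West rows: R2, R3, R9, R13
Weighted sum = 15600×908 + 13000×1336 + 17250×109 + 9750×1146
  = 14164800 + 17368000 + 1880250 + 11173500 = 44586550
Sum of weights = 3499
Weighted mean = 44586550 / 3499 = 12742.655

12740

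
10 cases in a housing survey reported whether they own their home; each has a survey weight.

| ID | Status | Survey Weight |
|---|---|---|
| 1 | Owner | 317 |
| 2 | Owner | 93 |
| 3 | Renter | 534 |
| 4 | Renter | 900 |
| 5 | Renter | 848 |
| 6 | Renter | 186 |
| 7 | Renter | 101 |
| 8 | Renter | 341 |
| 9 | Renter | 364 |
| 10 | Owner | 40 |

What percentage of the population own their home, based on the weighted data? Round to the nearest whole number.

12

Sum of weights for 'Owner' = 317 + 93 + 40 = 450
Total weight = 317 + 93 + 534 + 900 + 848 + 186 + 101 + 341 + 364 + 40 = 3724
Weighted proportion = 450 / 3724 = 0.12083781 → 12.083781%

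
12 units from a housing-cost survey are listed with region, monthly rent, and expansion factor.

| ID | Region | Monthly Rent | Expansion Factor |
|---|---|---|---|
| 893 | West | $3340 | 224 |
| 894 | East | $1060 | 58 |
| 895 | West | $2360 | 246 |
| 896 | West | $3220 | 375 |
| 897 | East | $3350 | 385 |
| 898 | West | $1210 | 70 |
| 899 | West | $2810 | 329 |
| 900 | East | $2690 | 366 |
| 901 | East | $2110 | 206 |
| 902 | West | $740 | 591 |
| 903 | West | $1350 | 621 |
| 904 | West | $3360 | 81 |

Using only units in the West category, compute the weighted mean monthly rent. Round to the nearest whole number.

West rows: 893, 895, 896, 898, 899, 902, 903, 904
Weighted sum = 3340×224 + 2360×246 + 3220×375 + 1210×70 + 2810×329 + 740×591 + 1350×621 + 3360×81
  = 748160 + 580560 + 1207500 + 84700 + 924490 + 437340 + 838350 + 272160 = 5093260
Sum of weights = 224 + 246 + 375 + 70 + 329 + 591 + 621 + 81 = 2537
Weighted mean = 5093260 / 2537 = 2007.5916

2008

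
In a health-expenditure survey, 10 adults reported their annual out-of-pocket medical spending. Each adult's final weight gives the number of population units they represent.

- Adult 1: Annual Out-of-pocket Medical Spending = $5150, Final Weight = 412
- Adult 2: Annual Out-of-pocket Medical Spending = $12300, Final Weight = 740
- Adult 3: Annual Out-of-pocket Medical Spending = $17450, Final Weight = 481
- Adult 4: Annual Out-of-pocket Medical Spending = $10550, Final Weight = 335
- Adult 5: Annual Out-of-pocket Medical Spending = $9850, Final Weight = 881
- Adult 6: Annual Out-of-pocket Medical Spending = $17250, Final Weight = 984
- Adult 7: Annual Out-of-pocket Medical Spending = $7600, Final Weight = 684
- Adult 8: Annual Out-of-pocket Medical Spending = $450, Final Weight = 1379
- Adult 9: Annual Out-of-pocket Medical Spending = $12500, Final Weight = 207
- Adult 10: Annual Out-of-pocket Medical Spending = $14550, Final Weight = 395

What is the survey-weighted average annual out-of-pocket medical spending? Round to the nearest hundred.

9700

Weighted sum = 5150×412 + 12300×740 + 17450×481 + 10550×335 + 9850×881 + 17250×984 + 7600×684 + 450×1379 + 12500×207 + 14550×395
  = 2121800 + 9102000 + 8393450 + 3534250 + 8677850 + 16974000 + 5198400 + 620550 + 2587500 + 5747250 = 62957050
Sum of weights = 412 + 740 + 481 + 335 + 881 + 984 + 684 + 1379 + 207 + 395 = 6498
Weighted mean = 62957050 / 6498 = 9688.6811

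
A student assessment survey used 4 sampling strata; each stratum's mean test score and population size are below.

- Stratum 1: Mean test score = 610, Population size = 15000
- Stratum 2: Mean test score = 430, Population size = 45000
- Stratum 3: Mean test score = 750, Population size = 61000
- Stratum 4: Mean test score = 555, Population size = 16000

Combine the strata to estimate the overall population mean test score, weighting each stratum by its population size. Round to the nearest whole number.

607

Σ Nₕ·x̄ₕ = 610×15000 + 430×45000 + 750×61000 + 555×16000
  = 83130000
Σ Nₕ = 137000
Overall mean = 83130000 / 137000 = 606.78832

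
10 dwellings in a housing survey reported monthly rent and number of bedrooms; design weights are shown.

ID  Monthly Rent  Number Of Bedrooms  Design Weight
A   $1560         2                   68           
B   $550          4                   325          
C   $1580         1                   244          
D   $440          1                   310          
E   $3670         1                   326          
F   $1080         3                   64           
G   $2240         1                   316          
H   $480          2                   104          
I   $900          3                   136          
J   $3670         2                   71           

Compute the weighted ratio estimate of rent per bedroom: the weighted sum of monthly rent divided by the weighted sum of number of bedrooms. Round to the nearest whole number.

Σ wᵢ·y = 3213020
Σ wᵢ·x = 3582
Ratio = 3213020 / 3582 = 896.99051

897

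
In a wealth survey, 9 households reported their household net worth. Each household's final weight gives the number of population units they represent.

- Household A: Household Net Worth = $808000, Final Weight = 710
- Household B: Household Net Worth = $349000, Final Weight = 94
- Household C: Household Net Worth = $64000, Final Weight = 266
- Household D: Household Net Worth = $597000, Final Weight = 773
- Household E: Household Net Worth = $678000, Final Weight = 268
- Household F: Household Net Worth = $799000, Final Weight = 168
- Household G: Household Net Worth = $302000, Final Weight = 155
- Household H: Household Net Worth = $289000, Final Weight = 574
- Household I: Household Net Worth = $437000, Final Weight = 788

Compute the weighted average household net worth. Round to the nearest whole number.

Weighted sum = 808000×710 + 349000×94 + 64000×266 + 597000×773 + 678000×268 + 799000×168 + 302000×155 + 289000×574 + 437000×788
  = 1957979000
Sum of weights = 710 + 94 + 266 + 773 + 268 + 168 + 155 + 574 + 788 = 3796
Weighted mean = 1957979000 / 3796 = 515800.58

515801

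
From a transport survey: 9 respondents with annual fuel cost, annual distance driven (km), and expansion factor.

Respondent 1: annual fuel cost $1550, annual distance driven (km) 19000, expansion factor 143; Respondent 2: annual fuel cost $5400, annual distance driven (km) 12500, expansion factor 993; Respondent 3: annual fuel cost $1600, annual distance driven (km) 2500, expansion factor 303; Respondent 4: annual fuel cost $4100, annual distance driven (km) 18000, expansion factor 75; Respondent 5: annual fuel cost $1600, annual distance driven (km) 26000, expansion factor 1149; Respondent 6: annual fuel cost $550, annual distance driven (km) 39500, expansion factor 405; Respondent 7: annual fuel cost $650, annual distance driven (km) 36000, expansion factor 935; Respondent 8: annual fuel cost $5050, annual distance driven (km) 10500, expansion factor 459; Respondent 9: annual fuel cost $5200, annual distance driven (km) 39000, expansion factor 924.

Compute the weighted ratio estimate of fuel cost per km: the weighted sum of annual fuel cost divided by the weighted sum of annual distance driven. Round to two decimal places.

0.12

Σ wᵢ·y = 16167800
Σ wᵢ·x = 19000×143 + 12500×993 + 2500×303 + 18000×75 + 26000×1149 + 39500×405 + 36000×935 + 10500×459 + 39000×924
  = 137624000
Ratio = 16167800 / 137624000 = 0.11747806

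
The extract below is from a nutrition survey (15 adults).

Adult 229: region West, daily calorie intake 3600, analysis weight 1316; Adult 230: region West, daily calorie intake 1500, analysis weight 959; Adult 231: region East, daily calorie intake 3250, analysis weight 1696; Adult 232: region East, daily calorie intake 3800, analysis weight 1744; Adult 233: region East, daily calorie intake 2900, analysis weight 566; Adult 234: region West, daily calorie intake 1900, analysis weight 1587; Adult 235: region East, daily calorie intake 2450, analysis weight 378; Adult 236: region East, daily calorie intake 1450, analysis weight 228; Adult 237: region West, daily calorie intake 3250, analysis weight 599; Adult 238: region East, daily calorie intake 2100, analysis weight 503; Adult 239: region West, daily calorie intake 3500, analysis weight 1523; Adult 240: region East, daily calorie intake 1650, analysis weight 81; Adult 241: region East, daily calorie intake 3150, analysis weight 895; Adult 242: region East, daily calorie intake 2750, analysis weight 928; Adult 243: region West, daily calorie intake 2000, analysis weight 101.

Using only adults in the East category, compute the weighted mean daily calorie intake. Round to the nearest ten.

3080

East rows: 231, 232, 233, 235, 236, 238, 240, 241, 242
Weighted sum = 21598500
Sum of weights = 1696 + 1744 + 566 + 378 + 228 + 503 + 81 + 895 + 928 = 7019
Weighted mean = 21598500 / 7019 = 3077.1477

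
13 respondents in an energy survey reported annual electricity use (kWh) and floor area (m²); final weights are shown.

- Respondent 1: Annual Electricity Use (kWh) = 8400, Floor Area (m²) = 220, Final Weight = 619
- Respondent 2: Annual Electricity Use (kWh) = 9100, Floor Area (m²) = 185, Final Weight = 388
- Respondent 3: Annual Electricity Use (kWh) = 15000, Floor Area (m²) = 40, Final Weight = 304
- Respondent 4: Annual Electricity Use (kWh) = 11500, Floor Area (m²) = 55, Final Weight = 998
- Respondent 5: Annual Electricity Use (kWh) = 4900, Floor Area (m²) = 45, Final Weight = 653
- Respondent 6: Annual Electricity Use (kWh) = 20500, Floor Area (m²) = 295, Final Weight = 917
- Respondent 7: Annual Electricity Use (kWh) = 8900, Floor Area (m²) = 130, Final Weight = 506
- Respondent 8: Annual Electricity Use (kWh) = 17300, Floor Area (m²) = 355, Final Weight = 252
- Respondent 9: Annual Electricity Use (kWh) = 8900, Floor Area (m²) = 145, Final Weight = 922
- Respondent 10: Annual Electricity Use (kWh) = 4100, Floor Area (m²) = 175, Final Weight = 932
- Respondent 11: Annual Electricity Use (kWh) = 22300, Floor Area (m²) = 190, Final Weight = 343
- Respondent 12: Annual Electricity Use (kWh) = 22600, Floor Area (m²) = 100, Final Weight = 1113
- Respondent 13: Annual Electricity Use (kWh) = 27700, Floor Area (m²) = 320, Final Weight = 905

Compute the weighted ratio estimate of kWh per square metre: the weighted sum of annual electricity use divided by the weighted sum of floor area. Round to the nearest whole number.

Σ wᵢ·y = 125526800
Σ wᵢ·x = 1493010
Ratio = 125526800 / 1493010 = 84.076329

84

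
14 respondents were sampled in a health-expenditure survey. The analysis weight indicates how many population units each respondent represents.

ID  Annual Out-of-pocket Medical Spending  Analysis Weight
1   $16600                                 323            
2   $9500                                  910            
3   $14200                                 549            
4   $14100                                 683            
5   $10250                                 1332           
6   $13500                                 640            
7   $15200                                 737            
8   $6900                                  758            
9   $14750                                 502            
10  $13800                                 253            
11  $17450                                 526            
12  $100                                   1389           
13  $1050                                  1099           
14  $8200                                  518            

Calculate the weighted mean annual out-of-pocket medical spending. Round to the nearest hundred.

9400

Weighted sum = 95773550
Sum of weights = 10219
Weighted mean = 95773550 / 10219 = 9372.1059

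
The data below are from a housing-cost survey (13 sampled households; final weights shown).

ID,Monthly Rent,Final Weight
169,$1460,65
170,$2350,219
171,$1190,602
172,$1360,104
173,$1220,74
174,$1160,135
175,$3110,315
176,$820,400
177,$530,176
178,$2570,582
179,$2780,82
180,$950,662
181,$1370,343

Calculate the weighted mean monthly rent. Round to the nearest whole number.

Weighted sum = 5937690
Sum of weights = 3759
Weighted mean = 5937690 / 3759 = 1579.593

1580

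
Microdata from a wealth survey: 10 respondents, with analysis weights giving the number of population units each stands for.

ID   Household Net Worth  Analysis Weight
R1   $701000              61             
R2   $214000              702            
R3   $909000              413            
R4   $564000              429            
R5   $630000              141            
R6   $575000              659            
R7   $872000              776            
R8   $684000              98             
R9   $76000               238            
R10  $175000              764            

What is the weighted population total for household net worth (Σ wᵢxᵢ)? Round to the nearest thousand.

2173609000

Weighted total = 701000×61 + 214000×702 + 909000×413 + 564000×429 + 630000×141 + 575000×659 + 872000×776 + 684000×98 + 76000×238 + 175000×764
  = 42761000 + 150228000 + 375417000 + 241956000 + 88830000 + 378925000 + 676672000 + 67032000 + 18088000 + 133700000 = 2173609000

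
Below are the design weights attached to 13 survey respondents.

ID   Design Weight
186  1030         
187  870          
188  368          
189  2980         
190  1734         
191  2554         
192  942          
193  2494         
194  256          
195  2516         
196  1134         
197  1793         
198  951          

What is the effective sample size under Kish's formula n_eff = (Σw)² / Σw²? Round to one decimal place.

Σ wᵢ = 19622
Σ wᵢ² = 39271694
n_eff = 19622² / 39271694 = 385022884 / 39271694 = 9.8040814

9.8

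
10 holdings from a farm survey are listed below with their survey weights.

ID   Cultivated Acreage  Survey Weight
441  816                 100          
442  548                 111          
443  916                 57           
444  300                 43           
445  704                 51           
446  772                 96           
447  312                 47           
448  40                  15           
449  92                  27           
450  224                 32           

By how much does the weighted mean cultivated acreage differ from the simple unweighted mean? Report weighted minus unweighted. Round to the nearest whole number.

119

Unweighted sum = 816 + 548 + 916 + 300 + 704 + 772 + 312 + 40 + 92 + 224 = 4724
Unweighted mean = 4724 / 10 = 472.4
Weighted sum = 816×100 + 548×111 + 916×57 + 300×43 + 704×51 + 772×96 + 312×47 + 40×15 + 92×27 + 224×32
  = 342472
Sum of weights = 100 + 111 + 57 + 43 + 51 + 96 + 47 + 15 + 27 + 32 = 579
Weighted mean = 342472 / 579 = 591.48877
Difference (weighted minus unweighted) = 119.08877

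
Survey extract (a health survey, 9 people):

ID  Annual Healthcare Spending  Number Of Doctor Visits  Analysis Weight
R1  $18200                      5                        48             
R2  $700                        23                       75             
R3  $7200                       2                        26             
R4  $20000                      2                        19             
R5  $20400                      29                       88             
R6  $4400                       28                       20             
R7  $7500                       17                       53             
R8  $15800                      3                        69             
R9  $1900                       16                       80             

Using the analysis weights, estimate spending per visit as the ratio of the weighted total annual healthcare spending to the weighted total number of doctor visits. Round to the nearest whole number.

664

Σ wᵢ·y = 18200×48 + 700×75 + 7200×26 + 20000×19 + 20400×88 + 4400×20 + 7500×53 + 15800×69 + 1900×80
  = 873600 + 52500 + 187200 + 380000 + 1795200 + 88000 + 397500 + 1090200 + 152000 = 5016200
Σ wᵢ·x = 5×48 + 23×75 + 2×26 + 2×19 + 29×88 + 28×20 + 17×53 + 3×69 + 16×80
  = 240 + 1725 + 52 + 38 + 2552 + 560 + 901 + 207 + 1280 = 7555
Ratio = 5016200 / 7555 = 663.95764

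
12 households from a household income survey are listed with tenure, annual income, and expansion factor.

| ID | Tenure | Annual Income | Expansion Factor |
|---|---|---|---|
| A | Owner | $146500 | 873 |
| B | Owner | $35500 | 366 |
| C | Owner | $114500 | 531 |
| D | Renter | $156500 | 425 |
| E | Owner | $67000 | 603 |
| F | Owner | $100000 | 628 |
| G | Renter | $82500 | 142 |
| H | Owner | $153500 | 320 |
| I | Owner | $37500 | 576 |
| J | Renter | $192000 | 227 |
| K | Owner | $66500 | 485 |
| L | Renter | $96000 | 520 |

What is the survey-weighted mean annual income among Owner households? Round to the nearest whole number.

93076

Owner rows: A, B, C, E, F, H, I, K
Weighted sum = 146500×873 + 35500×366 + 114500×531 + 67000×603 + 100000×628 + 153500×320 + 37500×576 + 66500×485
  = 127894500 + 12993000 + 60799500 + 40401000 + 62800000 + 49120000 + 21600000 + 32252500 = 407860500
Sum of weights = 873 + 366 + 531 + 603 + 628 + 320 + 576 + 485 = 4382
Weighted mean = 407860500 / 4382 = 93076.335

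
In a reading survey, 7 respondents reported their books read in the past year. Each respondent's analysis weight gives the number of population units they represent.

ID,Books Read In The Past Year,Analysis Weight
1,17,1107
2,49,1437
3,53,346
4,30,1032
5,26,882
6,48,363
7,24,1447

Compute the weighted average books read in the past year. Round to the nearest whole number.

Weighted sum = 17×1107 + 49×1437 + 53×346 + 30×1032 + 26×882 + 48×363 + 24×1447
  = 18819 + 70413 + 18338 + 30960 + 22932 + 17424 + 34728 = 213614
Sum of weights = 1107 + 1437 + 346 + 1032 + 882 + 363 + 1447 = 6614
Weighted mean = 213614 / 6614 = 32.297248

32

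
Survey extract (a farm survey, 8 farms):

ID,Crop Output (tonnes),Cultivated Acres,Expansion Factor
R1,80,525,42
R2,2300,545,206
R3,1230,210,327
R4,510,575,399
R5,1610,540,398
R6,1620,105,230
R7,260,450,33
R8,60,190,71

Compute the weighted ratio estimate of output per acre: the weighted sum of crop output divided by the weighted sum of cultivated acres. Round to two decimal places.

Σ wᵢ·y = 2109080
Σ wᵢ·x = 525×42 + 545×206 + 210×327 + 575×399 + 540×398 + 105×230 + 450×33 + 190×71
  = 22050 + 112270 + 68670 + 229425 + 214920 + 24150 + 14850 + 13490 = 699825
Ratio = 2109080 / 699825 = 3.0137249

3.01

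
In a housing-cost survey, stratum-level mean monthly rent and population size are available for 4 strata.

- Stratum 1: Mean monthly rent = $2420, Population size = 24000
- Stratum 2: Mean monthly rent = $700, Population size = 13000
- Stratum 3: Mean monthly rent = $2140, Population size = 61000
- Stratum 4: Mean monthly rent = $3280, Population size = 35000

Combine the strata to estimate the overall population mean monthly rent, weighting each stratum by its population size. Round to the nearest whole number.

2350

Σ Nₕ·x̄ₕ = 2420×24000 + 700×13000 + 2140×61000 + 3280×35000
  = 58080000 + 9100000 + 130540000 + 114800000 = 312520000
Σ Nₕ = 24000 + 13000 + 61000 + 35000 = 133000
Overall mean = 312520000 / 133000 = 2349.7744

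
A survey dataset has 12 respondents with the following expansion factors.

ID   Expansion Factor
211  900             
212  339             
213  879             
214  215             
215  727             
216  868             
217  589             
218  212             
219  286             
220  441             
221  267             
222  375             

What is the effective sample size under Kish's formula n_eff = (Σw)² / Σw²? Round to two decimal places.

Σ wᵢ = 6098
Σ wᵢ² = 3905796
n_eff = 6098² / 3905796 = 37185604 / 3905796 = 9.5206211

9.52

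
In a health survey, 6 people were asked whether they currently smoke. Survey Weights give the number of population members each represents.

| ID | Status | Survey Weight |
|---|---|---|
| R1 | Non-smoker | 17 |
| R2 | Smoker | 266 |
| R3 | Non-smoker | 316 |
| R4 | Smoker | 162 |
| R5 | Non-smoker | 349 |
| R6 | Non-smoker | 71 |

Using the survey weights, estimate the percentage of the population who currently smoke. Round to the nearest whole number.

Sum of weights for 'Smoker' = 266 + 162 = 428
Total weight = 17 + 266 + 316 + 162 + 349 + 71 = 1181
Weighted proportion = 428 / 1181 = 0.36240474 → 36.240474%

36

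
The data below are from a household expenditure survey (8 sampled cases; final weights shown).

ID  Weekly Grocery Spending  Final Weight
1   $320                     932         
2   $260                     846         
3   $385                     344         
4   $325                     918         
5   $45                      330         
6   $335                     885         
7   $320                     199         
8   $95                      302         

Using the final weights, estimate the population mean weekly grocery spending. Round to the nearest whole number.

Weighted sum = 320×932 + 260×846 + 385×344 + 325×918 + 45×330 + 335×885 + 320×199 + 95×302
  = 298240 + 219960 + 132440 + 298350 + 14850 + 296475 + 63680 + 28690 = 1352685
Sum of weights = 932 + 846 + 344 + 918 + 330 + 885 + 199 + 302 = 4756
Weighted mean = 1352685 / 4756 = 284.41653

284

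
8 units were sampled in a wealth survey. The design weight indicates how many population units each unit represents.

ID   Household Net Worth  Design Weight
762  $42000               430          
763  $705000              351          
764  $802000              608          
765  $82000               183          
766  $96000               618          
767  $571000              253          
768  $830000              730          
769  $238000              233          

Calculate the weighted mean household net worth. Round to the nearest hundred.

Weighted sum = 42000×430 + 705000×351 + 802000×608 + 82000×183 + 96000×618 + 571000×253 + 830000×730 + 238000×233
  = 18060000 + 247455000 + 487616000 + 15006000 + 59328000 + 144463000 + 605900000 + 55454000 = 1633282000
Sum of weights = 430 + 351 + 608 + 183 + 618 + 253 + 730 + 233 = 3406
Weighted mean = 1633282000 / 3406 = 479530.83

479500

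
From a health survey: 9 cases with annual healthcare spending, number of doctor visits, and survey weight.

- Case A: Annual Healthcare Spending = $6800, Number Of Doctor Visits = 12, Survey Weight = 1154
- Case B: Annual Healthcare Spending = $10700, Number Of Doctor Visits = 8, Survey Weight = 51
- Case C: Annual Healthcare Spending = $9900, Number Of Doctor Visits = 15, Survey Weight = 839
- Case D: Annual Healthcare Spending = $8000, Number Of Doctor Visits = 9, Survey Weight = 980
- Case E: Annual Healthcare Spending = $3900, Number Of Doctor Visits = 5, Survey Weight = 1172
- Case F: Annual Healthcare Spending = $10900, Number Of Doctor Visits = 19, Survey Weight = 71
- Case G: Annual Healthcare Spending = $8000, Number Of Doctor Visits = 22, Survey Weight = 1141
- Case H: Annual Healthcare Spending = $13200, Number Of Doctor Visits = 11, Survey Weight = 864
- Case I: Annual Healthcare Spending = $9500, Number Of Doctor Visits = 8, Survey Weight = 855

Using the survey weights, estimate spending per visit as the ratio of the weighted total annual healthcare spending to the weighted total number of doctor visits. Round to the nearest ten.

690

Σ wᵢ·y = 6800×1154 + 10700×51 + 9900×839 + 8000×980 + 3900×1172 + 10900×71 + 8000×1141 + 13200×864 + 9500×855
  = 7847200 + 545700 + 8306100 + 7840000 + 4570800 + 773900 + 9128000 + 11404800 + 8122500 = 58539000
Σ wᵢ·x = 12×1154 + 8×51 + 15×839 + 9×980 + 5×1172 + 19×71 + 22×1141 + 11×864 + 8×855
  = 13848 + 408 + 12585 + 8820 + 5860 + 1349 + 25102 + 9504 + 6840 = 84316
Ratio = 58539000 / 84316 = 694.28104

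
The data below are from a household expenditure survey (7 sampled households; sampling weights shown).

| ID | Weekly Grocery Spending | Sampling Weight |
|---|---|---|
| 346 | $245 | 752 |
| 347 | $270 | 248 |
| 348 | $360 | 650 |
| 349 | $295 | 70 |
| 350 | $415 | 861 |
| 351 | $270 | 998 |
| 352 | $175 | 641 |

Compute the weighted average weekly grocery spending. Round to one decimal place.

Weighted sum = 245×752 + 270×248 + 360×650 + 295×70 + 415×861 + 270×998 + 175×641
  = 1244800
Sum of weights = 752 + 248 + 650 + 70 + 861 + 998 + 641 = 4220
Weighted mean = 1244800 / 4220 = 294.9763

295.0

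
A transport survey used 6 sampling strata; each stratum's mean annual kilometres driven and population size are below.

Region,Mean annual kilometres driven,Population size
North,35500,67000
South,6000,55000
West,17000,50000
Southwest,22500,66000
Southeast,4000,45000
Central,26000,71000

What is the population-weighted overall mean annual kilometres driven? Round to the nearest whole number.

Σ Nₕ·x̄ₕ = 35500×67000 + 6000×55000 + 17000×50000 + 22500×66000 + 4000×45000 + 26000×71000
  = 2378500000 + 330000000 + 850000000 + 1485000000 + 180000000 + 1846000000 = 7069500000
Σ Nₕ = 67000 + 55000 + 50000 + 66000 + 45000 + 71000 = 354000
Overall mean = 7069500000 / 354000 = 19970.339

19970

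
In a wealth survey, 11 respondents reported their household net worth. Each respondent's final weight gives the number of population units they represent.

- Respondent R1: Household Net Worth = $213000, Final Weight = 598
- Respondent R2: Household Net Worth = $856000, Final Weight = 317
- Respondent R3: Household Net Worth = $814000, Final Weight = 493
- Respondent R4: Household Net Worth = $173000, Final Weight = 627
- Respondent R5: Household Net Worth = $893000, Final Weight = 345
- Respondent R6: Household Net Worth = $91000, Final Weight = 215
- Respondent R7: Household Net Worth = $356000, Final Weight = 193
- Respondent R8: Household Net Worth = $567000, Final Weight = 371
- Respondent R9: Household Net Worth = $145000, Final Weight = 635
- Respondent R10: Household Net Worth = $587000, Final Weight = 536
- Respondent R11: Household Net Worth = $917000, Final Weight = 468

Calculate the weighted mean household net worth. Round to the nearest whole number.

Weighted sum = 213000×598 + 856000×317 + 814000×493 + 173000×627 + 893000×345 + 91000×215 + 356000×193 + 567000×371 + 145000×635 + 587000×536 + 917000×468
  = 127374000 + 271352000 + 401302000 + 108471000 + 308085000 + 19565000 + 68708000 + 210357000 + 92075000 + 314632000 + 429156000 = 2351077000
Sum of weights = 598 + 317 + 493 + 627 + 345 + 215 + 193 + 371 + 635 + 536 + 468 = 4798
Weighted mean = 2351077000 / 4798 = 490011.88

490012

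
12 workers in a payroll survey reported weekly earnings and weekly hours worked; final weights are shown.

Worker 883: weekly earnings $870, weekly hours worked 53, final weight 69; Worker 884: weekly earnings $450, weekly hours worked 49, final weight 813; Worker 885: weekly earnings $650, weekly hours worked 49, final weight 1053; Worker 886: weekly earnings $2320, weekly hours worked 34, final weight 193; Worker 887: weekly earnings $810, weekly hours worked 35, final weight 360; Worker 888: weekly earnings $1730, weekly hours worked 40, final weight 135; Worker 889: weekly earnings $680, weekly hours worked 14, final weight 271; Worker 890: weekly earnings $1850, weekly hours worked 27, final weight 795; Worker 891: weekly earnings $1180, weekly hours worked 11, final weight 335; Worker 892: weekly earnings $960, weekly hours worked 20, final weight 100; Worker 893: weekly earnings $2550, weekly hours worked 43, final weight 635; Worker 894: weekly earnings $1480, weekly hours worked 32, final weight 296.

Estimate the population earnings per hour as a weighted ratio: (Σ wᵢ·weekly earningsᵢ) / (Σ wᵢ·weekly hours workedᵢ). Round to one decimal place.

Σ wᵢ·y = 870×69 + 450×813 + 650×1053 + 2320×193 + 810×360 + 1730×135 + 680×271 + 1850×795 + 1180×335 + 960×100 + 2550×635 + 1480×296
  = 60030 + 365850 + 684450 + 447760 + 291600 + 233550 + 184280 + 1470750 + 395300 + 96000 + 1619250 + 438080 = 6286900
Σ wᵢ·x = 53×69 + 49×813 + 49×1053 + 34×193 + 35×360 + 40×135 + 14×271 + 27×795 + 11×335 + 20×100 + 43×635 + 32×296
  = 187374
Ratio = 6286900 / 187374 = 33.552681

33.6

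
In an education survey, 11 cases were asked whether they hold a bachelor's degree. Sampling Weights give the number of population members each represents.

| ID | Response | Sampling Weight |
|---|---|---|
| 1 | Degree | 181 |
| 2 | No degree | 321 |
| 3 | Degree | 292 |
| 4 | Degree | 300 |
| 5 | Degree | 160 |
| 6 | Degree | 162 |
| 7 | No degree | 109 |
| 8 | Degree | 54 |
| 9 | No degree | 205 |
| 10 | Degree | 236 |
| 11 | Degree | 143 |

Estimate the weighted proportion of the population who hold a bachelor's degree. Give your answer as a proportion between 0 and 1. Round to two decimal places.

Sum of weights for 'Degree' = 181 + 292 + 300 + 160 + 162 + 54 + 236 + 143 = 1528
Total weight = 181 + 321 + 292 + 300 + 160 + 162 + 109 + 54 + 205 + 236 + 143 = 2163
Weighted proportion = 1528 / 2163 = 0.70642626

0.71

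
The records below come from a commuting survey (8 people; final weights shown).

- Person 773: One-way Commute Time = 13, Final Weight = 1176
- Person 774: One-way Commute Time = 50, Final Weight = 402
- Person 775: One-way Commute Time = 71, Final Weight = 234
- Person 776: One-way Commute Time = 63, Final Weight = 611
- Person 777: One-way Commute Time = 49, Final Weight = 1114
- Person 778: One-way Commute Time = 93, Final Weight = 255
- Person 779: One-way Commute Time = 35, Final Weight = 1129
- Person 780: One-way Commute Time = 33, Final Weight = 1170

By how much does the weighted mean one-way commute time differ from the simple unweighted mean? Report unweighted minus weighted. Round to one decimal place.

Unweighted sum = 13 + 50 + 71 + 63 + 49 + 93 + 35 + 33 = 407
Unweighted mean = 407 / 8 = 50.875
Weighted sum = 246921
Sum of weights = 6091
Weighted mean = 246921 / 6091 = 40.538664
Difference (unweighted minus weighted) = 10.336336

10.3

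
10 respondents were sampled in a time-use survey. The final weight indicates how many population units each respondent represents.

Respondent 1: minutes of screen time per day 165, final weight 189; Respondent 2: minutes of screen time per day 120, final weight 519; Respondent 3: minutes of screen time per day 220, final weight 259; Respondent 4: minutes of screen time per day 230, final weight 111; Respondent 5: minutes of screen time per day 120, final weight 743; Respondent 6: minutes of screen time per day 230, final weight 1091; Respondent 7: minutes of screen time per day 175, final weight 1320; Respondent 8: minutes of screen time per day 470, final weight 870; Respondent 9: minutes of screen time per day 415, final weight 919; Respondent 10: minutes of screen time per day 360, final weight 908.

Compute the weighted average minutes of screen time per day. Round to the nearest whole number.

Weighted sum = 165×189 + 120×519 + 220×259 + 230×111 + 120×743 + 230×1091 + 175×1320 + 470×870 + 415×919 + 360×908
  = 31185 + 62280 + 56980 + 25530 + 89160 + 250930 + 231000 + 408900 + 381385 + 326880 = 1864230
Sum of weights = 6929
Weighted mean = 1864230 / 6929 = 269.04748

269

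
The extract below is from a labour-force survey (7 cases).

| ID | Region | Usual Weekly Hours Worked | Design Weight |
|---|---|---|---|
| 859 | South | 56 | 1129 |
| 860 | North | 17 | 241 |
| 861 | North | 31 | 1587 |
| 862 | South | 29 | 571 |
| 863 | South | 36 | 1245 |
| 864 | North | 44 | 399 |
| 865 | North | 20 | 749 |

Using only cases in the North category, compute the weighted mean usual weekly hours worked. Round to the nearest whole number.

North rows: 860, 861, 864, 865
Weighted sum = 17×241 + 31×1587 + 44×399 + 20×749
  = 4097 + 49197 + 17556 + 14980 = 85830
Sum of weights = 241 + 1587 + 399 + 749 = 2976
Weighted mean = 85830 / 2976 = 28.840726

29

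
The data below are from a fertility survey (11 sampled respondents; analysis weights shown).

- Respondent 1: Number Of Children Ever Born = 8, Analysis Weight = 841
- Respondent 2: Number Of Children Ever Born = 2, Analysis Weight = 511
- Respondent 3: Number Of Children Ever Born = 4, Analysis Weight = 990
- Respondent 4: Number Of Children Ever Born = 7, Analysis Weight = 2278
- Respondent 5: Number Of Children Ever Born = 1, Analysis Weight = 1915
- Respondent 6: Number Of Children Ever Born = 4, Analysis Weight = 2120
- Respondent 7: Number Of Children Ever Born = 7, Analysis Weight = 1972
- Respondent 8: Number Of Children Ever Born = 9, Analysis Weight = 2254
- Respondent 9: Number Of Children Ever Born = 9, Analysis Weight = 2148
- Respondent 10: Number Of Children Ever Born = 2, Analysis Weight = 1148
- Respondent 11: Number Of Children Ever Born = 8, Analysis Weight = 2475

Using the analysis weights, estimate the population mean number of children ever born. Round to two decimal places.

Weighted sum = 8×841 + 2×511 + 4×990 + 7×2278 + 1×1915 + 4×2120 + 7×1972 + 9×2254 + 9×2148 + 2×1148 + 8×2475
  = 6728 + 1022 + 3960 + 15946 + 1915 + 8480 + 13804 + 20286 + 19332 + 2296 + 19800 = 113569
Sum of weights = 18652
Weighted mean = 113569 / 18652 = 6.0888377

6.09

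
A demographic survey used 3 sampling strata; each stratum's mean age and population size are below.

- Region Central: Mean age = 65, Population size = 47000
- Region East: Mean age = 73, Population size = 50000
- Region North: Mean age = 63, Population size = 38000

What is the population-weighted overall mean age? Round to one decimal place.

Σ Nₕ·x̄ₕ = 65×47000 + 73×50000 + 63×38000
  = 3055000 + 3650000 + 2394000 = 9099000
Σ Nₕ = 135000
Overall mean = 9099000 / 135000 = 67.4

67.4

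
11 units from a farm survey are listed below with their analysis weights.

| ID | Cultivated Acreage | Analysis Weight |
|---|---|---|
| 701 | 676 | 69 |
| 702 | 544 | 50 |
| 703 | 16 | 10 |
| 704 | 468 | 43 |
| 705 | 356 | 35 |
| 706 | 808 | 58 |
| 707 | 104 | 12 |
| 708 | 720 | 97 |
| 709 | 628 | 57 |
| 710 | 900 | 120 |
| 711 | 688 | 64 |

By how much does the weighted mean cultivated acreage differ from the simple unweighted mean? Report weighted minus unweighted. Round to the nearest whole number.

Unweighted sum = 5908
Unweighted mean = 5908 / 11 = 537.09091
Weighted sum = 676×69 + 544×50 + 16×10 + 468×43 + 356×35 + 808×58 + 104×12 + 720×97 + 628×57 + 900×120 + 688×64
  = 46644 + 27200 + 160 + 20124 + 12460 + 46864 + 1248 + 69840 + 35796 + 108000 + 44032 = 412368
Sum of weights = 69 + 50 + 10 + 43 + 35 + 58 + 12 + 97 + 57 + 120 + 64 = 615
Weighted mean = 412368 / 615 = 670.51707
Difference (weighted minus unweighted) = 133.42616

133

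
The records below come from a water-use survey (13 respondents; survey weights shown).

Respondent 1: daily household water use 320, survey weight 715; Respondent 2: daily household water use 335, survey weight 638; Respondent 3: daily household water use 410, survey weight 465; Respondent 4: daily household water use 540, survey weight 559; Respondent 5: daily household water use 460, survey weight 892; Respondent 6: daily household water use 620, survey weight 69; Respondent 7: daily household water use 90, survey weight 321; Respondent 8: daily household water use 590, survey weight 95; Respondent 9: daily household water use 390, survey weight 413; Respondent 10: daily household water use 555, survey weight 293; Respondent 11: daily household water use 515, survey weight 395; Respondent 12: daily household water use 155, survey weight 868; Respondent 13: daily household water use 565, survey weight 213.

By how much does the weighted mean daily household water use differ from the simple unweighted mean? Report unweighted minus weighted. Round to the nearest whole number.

47

Unweighted sum = 5545
Unweighted mean = 5545 / 13 = 426.53846
Weighted sum = 2255075
Sum of weights = 5936
Weighted mean = 2255075 / 5936 = 379.89808
Difference (unweighted minus weighted) = 46.640382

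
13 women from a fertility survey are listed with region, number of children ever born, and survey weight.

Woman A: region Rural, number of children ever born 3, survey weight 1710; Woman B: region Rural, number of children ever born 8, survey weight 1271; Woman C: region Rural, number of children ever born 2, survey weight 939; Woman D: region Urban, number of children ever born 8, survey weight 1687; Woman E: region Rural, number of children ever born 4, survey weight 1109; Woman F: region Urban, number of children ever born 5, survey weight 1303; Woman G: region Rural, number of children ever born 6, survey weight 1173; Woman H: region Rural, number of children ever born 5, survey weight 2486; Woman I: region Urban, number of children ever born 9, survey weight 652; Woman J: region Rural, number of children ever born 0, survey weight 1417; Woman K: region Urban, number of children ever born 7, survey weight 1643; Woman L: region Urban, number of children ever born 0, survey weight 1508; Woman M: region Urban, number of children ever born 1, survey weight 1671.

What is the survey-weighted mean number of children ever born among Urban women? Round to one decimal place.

Urban rows: D, F, I, K, L, M
Weighted sum = 8×1687 + 5×1303 + 9×652 + 7×1643 + 0×1508 + 1×1671
  = 13496 + 6515 + 5868 + 11501 + 0 + 1671 = 39051
Sum of weights = 8464
Weighted mean = 39051 / 8464 = 4.613776

4.6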